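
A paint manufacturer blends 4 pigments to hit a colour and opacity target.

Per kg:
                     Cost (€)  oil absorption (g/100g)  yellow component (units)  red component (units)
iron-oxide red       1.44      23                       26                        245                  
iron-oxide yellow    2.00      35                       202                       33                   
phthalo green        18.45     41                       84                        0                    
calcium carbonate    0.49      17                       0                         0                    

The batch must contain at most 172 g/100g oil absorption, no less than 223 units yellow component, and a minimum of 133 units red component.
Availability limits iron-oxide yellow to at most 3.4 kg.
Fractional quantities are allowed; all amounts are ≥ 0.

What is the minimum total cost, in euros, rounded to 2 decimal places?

Treat it as an LP. Let x1 = kg of iron-oxide red, x2 = kg of iron-oxide yellow, x3 = kg of phthalo green, x4 = kg of calcium carbonate.
min 1.44x1 + 2x2 + 18.45x3 + 0.49x4 s.t.:
  23x1 + 35x2 + 41x3 + 17x4 ≤ 172   (oil absorption)
  26x1 + 202x2 + 84x3 ≥ 223   (yellow component)
  245x1 + 33x2 ≥ 133   (red component)
  x2 ≤ 3.4
  x1, x2, x3, x4 ≥ 0.
At the optimum only iron-oxide red, iron-oxide yellow are positive (phthalo green, calcium carbonate = 0). The yellow component and red component requirements are met with equality.
Optimal quantities: iron-oxide red = 0.4011 kg, iron-oxide yellow = 1.052 kg.
Objective = 1.44·0.4011 + 2·1.052 = 2.6816.

€2.68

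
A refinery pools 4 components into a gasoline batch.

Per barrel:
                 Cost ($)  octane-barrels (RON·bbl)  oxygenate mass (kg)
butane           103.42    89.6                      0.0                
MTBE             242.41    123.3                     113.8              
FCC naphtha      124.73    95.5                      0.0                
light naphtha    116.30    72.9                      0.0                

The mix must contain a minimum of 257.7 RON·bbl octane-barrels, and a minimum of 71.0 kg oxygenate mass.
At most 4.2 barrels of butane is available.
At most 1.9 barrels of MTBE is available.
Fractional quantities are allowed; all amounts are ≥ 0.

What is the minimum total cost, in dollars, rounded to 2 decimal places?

Let x1 = barrels of butane, x2 = barrels of MTBE, x3 = barrels of FCC naphtha, x4 = barrels of light naphtha.
Minimize 103.42x1 + 242.41x2 + 124.73x3 + 116.3x4 subject to:
  89.6x1 + 123.3x2 + 95.5x3 + 72.9x4 ≥ 257.7   (octane-barrels)
  113.8x2 ≥ 71   (oxygenate mass)
  x1 ≤ 4.2
  x2 ≤ 1.9
  x1, x2, x3, x4 ≥ 0.
The optimal basis is {butane, MTBE}; FCC naphtha, light naphtha drop out. There the octane-barrels and oxygenate mass constraints are tight.
So butane = 2.0176 barrels, MTBE = 0.6239 barrels.
Hence cost = 103.42·2.0176 + 242.41·0.6239 = $359.8998.

$359.90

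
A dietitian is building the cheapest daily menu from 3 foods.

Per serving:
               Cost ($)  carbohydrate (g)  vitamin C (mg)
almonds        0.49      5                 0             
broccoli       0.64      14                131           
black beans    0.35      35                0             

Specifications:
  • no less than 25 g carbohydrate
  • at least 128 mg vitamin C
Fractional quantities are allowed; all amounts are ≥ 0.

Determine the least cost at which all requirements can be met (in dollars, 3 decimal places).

$0.739

Let x1 = servings of almonds, x2 = servings of broccoli, x3 = servings of black beans.
min 0.49x1 + 0.64x2 + 0.35x3 s.t.:
  5x1 + 14x2 + 35x3 ≥ 25   (carbohydrate)
  131x2 ≥ 128   (vitamin C)
  x1, x2, x3 ≥ 0.
The optimal basis is {broccoli, black beans}; almonds drops out. The carbohydrate and vitamin C requirements are met with equality.
That vertex is x2 = 0.9771, x3 = 0.3234.
Cost = 0.64·0.9771 + 0.35·0.3234 = 0.73853.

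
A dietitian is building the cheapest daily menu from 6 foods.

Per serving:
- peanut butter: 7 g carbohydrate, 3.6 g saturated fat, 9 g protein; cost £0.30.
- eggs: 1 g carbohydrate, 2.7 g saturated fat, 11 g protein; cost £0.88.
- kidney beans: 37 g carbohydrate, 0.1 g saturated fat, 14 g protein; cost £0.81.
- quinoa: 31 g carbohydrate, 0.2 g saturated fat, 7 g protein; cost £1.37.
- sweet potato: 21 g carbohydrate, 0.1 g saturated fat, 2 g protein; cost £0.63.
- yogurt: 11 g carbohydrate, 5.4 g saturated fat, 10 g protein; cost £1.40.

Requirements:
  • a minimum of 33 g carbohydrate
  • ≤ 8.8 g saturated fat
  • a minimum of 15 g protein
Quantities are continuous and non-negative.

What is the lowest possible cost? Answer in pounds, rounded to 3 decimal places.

This is a linear program. Let x1 = servings of peanut butter, x2 = servings of eggs, x3 = servings of kidney beans, x4 = servings of quinoa, x5 = servings of sweet potato, x6 = servings of yogurt.
Minimize 0.3x1 + 0.88x2 + 0.81x3 + 1.37x4 + 0.63x5 + 1.4x6 subject to:
  7x1 + 1x2 + 37x3 + 31x4 + 21x5 + 11x6 ≥ 33   (carbohydrate)
  3.6x1 + 2.7x2 + 0.1x3 + 0.2x4 + 0.1x5 + 5.4x6 ≤ 8.8   (saturated fat)
  9x1 + 11x2 + 14x3 + 7x4 + 2x5 + 10x6 ≥ 15   (protein)
  x1, x2, x3, x4, x5, x6 ≥ 0.
The optimal basis is {peanut butter, kidney beans}; eggs, quinoa, sweet potato, yogurt drop out. There the carbohydrate and protein constraints are tight.
So peanut butter = 0.39574 servings, kidney beans = 0.81702 servings.
Cost = 0.3·0.39574 + 0.81·0.81702 = 0.78051.

£0.781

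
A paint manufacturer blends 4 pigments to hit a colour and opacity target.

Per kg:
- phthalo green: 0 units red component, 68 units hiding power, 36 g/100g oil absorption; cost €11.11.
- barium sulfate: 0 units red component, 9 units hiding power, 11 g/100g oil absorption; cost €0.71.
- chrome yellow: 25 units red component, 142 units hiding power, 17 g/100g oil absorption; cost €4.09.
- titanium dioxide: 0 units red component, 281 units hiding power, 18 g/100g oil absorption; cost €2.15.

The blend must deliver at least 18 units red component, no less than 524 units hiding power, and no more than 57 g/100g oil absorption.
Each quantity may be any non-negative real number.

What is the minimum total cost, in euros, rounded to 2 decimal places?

This is a linear program. Let x1 = kg of phthalo green, x2 = kg of barium sulfate, x3 = kg of chrome yellow, x4 = kg of titanium dioxide.
Minimize 11.11x1 + 0.71x2 + 4.09x3 + 2.15x4 s.t.:
  25x3 ≥ 18   (red component)
  68x1 + 9x2 + 142x3 + 281x4 ≥ 524   (hiding power)
  36x1 + 11x2 + 17x3 + 18x4 ≤ 57   (oil absorption)
  x1, x2, x3, x4 ≥ 0.
The optimal basis is {chrome yellow, titanium dioxide}; phthalo green, barium sulfate drop out. There the red component and hiding power constraints are tight.
Solving gives x3 = 0.72, x4 = 1.501.
Cost = 4.09·0.72 + 2.15·1.501 = 6.1720.

€6.17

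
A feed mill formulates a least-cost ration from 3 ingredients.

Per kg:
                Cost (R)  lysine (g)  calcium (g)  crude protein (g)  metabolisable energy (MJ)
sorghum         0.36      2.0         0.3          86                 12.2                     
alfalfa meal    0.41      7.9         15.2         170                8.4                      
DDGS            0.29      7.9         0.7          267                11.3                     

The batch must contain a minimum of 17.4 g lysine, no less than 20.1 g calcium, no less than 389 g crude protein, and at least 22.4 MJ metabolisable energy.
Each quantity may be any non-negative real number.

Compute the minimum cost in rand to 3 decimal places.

R0.823

This is a linear program. Let x1 = kg of sorghum, x2 = kg of alfalfa meal, x3 = kg of DDGS.
Minimize 0.36x1 + 0.41x2 + 0.29x3 subject to:
  2x1 + 7.9x2 + 7.9x3 ≥ 17.4   (lysine)
  0.3x1 + 15.2x2 + 0.7x3 ≥ 20.1   (calcium)
  86x1 + 170x2 + 267x3 ≥ 389   (crude protein)
  12.2x1 + 8.4x2 + 11.3x3 ≥ 22.4   (metabolisable energy)
  x1, x2, x3 ≥ 0.
The cheapest feasible vertex uses only alfalfa meal, DDGS; sorghum is not used. Binding constraints: calcium and metabolisable energy.
So alfalfa meal = 1.275 kg, DDGS = 1.035 kg.
Objective = 0.41·1.275 + 0.29·1.035 = 0.82290.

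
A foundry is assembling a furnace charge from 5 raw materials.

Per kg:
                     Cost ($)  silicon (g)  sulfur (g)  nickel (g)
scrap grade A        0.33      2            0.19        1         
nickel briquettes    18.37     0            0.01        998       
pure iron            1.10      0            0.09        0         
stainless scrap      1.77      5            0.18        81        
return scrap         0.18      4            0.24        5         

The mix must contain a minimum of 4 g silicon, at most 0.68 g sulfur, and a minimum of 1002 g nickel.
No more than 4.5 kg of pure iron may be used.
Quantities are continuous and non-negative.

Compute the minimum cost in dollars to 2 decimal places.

Let x1 = kg of scrap grade A, x2 = kg of nickel briquettes, x3 = kg of pure iron, x4 = kg of stainless scrap, x5 = kg of return scrap.
Minimise 0.33x1 + 18.37x2 + 1.1x3 + 1.77x4 + 0.18x5 with:
  2x1 + 5x4 + 4x5 ≥ 4   (silicon)
  0.19x1 + 0.01x2 + 0.09x3 + 0.18x4 + 0.24x5 ≤ 0.68   (sulfur)
  1x1 + 998x2 + 81x4 + 5x5 ≥ 1002   (nickel)
  x3 ≤ 4.5
  x1, x2, x3, x4, x5 ≥ 0.
The optimal basis is {nickel briquettes, return scrap}; scrap grade A, pure iron, stainless scrap drop out. There the silicon and nickel constraints are tight.
That vertex is x2 = 0.999, x5 = 1.
Cost = 18.37·0.999 + 0.18·1 = 18.5316.

$18.53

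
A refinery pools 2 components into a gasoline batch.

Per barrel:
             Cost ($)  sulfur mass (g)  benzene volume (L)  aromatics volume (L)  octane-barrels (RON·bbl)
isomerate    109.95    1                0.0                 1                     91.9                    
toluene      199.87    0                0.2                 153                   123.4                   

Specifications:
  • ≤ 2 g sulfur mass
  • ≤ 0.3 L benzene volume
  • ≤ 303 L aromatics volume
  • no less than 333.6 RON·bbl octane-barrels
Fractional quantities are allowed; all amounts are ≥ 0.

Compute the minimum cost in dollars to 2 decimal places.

Let x1 = barrels of isomerate, x2 = barrels of toluene.
min 109.95x1 + 199.87x2 with:
  1x1 ≤ 2   (sulfur mass)
  0.2x2 ≤ 0.3   (benzene volume)
  1x1 + 153x2 ≤ 303   (aromatics volume)
  91.9x1 + 123.4x2 ≥ 333.6   (octane-barrels)
  x1, x2 ≥ 0.
Both inputs are positive at the optimum. Binding constraints: sulfur mass and octane-barrels.
Optimal quantities: isomerate = 2 barrels, toluene = 1.21394 barrels.
Hence cost = 109.95·2 + 199.87·1.21394 = $462.5302.

$462.53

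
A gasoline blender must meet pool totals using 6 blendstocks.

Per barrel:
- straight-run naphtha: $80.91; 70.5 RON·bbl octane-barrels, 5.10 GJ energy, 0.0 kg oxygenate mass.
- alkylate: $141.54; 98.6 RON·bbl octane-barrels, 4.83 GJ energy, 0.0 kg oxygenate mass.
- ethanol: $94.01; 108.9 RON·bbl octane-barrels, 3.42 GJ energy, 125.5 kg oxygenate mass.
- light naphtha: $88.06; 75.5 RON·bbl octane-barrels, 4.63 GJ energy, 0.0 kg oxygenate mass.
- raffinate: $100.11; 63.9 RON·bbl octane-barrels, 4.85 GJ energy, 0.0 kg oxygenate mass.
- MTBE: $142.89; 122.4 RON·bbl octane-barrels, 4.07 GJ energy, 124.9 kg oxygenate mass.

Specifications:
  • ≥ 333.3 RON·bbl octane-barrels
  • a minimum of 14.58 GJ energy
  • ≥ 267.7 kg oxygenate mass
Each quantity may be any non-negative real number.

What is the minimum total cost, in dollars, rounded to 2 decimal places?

Set it up as a linear program. Let x1 = barrels of straight-run naphtha, x2 = barrels of alkylate, x3 = barrels of ethanol, x4 = barrels of light naphtha, x5 = barrels of raffinate, x6 = barrels of MTBE.
Minimise 80.91x1 + 141.54x2 + 94.01x3 + 88.06x4 + 100.11x5 + 142.89x6 with:
  70.5x1 + 98.6x2 + 108.9x3 + 75.5x4 + 63.9x5 + 122.4x6 ≥ 333.3   (octane-barrels)
  5.1x1 + 4.83x2 + 3.42x3 + 4.63x4 + 4.85x5 + 4.07x6 ≥ 14.58   (energy)
  125.5x3 + 124.9x6 ≥ 267.7   (oxygenate mass)
  x1, x2, x3, x4, x5, x6 ≥ 0.
At the optimum only straight-run naphtha, ethanol are positive (alkylate, light naphtha, raffinate, MTBE = 0). The octane-barrels and energy requirements are met with equality.
That vertex is x1 = 1.4251, x3 = 2.138.
Objective = 80.91·1.4251 + 94.01·2.138 = 316.2982.

$316.30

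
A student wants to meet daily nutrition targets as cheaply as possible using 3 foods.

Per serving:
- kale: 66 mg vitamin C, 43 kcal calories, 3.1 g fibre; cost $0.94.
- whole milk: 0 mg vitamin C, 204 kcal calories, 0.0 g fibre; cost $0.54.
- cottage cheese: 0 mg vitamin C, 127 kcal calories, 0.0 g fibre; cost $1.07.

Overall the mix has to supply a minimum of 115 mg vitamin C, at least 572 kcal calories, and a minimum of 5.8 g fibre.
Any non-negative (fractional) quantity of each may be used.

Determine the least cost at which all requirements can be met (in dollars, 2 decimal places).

$3.06

This is a linear program. Let x1 = servings of kale, x2 = servings of whole milk, x3 = servings of cottage cheese.
Minimise 0.94x1 + 0.54x2 + 1.07x3 subject to:
  66x1 ≥ 115   (vitamin C)
  43x1 + 204x2 + 127x3 ≥ 572   (calories)
  3.1x1 ≥ 5.8   (fibre)
  x1, x2, x3 ≥ 0.
At the optimum only kale, whole milk are positive (cottage cheese = 0). The calories and fibre requirements are met with equality.
That vertex is x1 = 1.871, x2 = 2.41.
Cost = 0.94·1.871 + 0.54·2.41 = 3.0601.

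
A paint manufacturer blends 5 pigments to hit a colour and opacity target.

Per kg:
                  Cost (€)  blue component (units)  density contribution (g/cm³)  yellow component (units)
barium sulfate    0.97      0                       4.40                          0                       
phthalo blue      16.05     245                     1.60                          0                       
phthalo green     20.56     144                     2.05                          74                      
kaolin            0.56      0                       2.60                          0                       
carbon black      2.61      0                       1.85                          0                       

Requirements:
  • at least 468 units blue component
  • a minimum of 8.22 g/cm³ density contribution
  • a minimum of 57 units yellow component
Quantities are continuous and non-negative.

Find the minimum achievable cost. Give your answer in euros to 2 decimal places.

Treat it as an LP. Let x1 = kg of barium sulfate, x2 = kg of phthalo blue, x3 = kg of phthalo green, x4 = kg of kaolin, x5 = kg of carbon black.
min 0.97x1 + 16.05x2 + 20.56x3 + 0.56x4 + 2.61x5 with:
  245x2 + 144x3 ≥ 468   (blue component)
  4.4x1 + 1.6x2 + 2.05x3 + 2.6x4 + 1.85x5 ≥ 8.22   (density contribution)
  74x3 ≥ 57   (yellow component)
  x1, x2, x3, x4, x5 ≥ 0.
The cheapest feasible vertex uses only phthalo blue, phthalo green, kaolin; barium sulfate, carbon black are not used. There the blue component, density contribution, yellow component constraints are tight.
So phthalo blue = 1.4575 kg, phthalo green = 0.77027 kg, kaolin = 1.6573 kg.
Cost = 16.05·1.4575 + 20.56·0.77027 + 0.56·1.6573 = 40.1577.

€40.16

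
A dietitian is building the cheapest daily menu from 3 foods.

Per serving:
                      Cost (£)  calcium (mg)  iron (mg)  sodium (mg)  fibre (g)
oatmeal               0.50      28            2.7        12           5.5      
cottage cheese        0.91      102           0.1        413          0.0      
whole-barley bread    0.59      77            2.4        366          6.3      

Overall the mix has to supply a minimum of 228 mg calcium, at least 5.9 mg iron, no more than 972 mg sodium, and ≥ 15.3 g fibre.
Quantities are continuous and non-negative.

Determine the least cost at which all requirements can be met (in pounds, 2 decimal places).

£1.99

Set it up as a linear program. Let x1 = servings of oatmeal, x2 = servings of cottage cheese, x3 = servings of whole-barley bread.
Minimise 0.5x1 + 0.91x2 + 0.59x3 with:
  28x1 + 102x2 + 77x3 ≥ 228   (calcium)
  2.7x1 + 0.1x2 + 2.4x3 ≥ 5.9   (iron)
  12x1 + 413x2 + 366x3 ≤ 972   (sodium)
  5.5x1 + 6.3x3 ≥ 15.3   (fibre)
  x1, x2, x3 ≥ 0.
The optimal mix uses every input. There the calcium, sodium, fibre constraints are tight.
Optimal quantities: oatmeal = 0.5572 servings, cottage cheese = 0.6162 servings, whole-barley bread = 1.942 servings.
Hence cost = 0.5·0.5572 + 0.91·0.6162 + 0.59·1.942 = £1.9851.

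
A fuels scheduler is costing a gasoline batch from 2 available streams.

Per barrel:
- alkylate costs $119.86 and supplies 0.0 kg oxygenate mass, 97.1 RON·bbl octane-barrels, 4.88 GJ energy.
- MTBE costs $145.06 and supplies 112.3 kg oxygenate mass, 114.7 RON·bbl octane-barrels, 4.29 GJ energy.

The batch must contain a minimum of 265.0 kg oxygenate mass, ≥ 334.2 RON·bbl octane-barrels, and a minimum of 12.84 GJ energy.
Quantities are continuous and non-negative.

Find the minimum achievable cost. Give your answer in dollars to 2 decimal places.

$420.73

This is a linear program. Let x1 = barrels of alkylate, x2 = barrels of MTBE.
Minimise 119.86x1 + 145.06x2 subject to:
  112.3x2 ≥ 265   (oxygenate mass)
  97.1x1 + 114.7x2 ≥ 334.2   (octane-barrels)
  4.88x1 + 4.29x2 ≥ 12.84   (energy)
  x1, x2 ≥ 0.
Both inputs are positive at the optimum. Binding constraints: oxygenate mass and octane-barrels.
Optimal quantities: alkylate = 0.654342 barrels, MTBE = 2.35975 barrels.
Cost = 119.86·0.654342 + 145.06·2.35975 = 420.7348.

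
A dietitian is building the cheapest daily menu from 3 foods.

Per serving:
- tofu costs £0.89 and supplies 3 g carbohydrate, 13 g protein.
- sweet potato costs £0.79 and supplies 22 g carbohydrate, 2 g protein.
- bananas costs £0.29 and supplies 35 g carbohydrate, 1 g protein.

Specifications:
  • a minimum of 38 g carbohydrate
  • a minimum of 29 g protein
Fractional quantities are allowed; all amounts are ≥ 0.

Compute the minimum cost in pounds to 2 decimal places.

Let x1 = servings of tofu, x2 = servings of sweet potato, x3 = servings of bananas.
Minimise 0.89x1 + 0.79x2 + 0.29x3 s.t.:
  3x1 + 22x2 + 35x3 ≥ 38   (carbohydrate)
  13x1 + 2x2 + 1x3 ≥ 29   (protein)
  x1, x2, x3 ≥ 0.
The minimum-cost mix takes nothing from sweet potato — only tofu, bananas. Binding constraints: carbohydrate and protein.
That vertex is x1 = 2.1615, x3 = 0.90044.
Cost = 0.89·2.1615 + 0.29·0.90044 = 2.1849.

£2.18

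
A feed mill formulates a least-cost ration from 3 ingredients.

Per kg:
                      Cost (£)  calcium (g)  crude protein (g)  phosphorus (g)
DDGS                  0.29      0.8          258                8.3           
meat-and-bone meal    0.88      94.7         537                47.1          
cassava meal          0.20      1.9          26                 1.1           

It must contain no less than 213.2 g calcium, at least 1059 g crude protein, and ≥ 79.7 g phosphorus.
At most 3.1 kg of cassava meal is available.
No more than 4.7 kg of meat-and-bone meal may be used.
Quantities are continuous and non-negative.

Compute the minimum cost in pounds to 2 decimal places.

£1.98

Let x1 = kg of DDGS, x2 = kg of meat-and-bone meal, x3 = kg of cassava meal.
Minimise 0.29x1 + 0.88x2 + 0.2x3 subject to:
  0.8x1 + 94.7x2 + 1.9x3 ≥ 213.2   (calcium)
  258x1 + 537x2 + 26x3 ≥ 1059   (crude protein)
  8.3x1 + 47.1x2 + 1.1x3 ≥ 79.7   (phosphorus)
  x3 ≤ 3.1
  x2 ≤ 4.7
  x1, x2, x3 ≥ 0.
The minimum-cost mix takes nothing from DDGS, cassava meal — only meat-and-bone meal. The calcium requirement is met with equality.
Optimal quantities: meat-and-bone meal = 2.251 kg.
Objective = 0.88·2.251 = 1.9809.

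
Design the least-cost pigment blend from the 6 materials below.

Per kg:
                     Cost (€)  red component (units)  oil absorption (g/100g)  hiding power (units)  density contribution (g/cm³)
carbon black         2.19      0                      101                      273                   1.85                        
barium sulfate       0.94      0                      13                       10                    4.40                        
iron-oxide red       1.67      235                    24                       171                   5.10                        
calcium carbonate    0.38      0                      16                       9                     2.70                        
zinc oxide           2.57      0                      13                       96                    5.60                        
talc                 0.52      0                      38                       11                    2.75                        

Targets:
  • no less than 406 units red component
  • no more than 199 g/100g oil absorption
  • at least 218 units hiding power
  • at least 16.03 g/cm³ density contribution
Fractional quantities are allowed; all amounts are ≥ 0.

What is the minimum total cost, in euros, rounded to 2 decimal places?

Treat it as an LP. Let x1 = kg of carbon black, x2 = kg of barium sulfate, x3 = kg of iron-oxide red, x4 = kg of calcium carbonate, x5 = kg of zinc oxide, x6 = kg of talc.
Minimise 2.19x1 + 0.94x2 + 1.67x3 + 0.38x4 + 2.57x5 + 0.52x6 s.t.:
  235x3 ≥ 406   (red component)
  101x1 + 13x2 + 24x3 + 16x4 + 13x5 + 38x6 ≤ 199   (oil absorption)
  273x1 + 10x2 + 171x3 + 9x4 + 96x5 + 11x6 ≥ 218   (hiding power)
  1.85x1 + 4.4x2 + 5.1x3 + 2.7x4 + 5.6x5 + 2.75x6 ≥ 16.03   (density contribution)
  x1, x2, x3, x4, x5, x6 ≥ 0.
The cheapest feasible vertex uses only iron-oxide red, calcium carbonate; carbon black, barium sulfate, zinc oxide, talc are not used. The red component and density contribution requirements are met with equality.
That vertex is x3 = 1.728, x4 = 2.674.
Hence cost = 1.67·1.728 + 0.38·2.674 = €3.9019.

€3.90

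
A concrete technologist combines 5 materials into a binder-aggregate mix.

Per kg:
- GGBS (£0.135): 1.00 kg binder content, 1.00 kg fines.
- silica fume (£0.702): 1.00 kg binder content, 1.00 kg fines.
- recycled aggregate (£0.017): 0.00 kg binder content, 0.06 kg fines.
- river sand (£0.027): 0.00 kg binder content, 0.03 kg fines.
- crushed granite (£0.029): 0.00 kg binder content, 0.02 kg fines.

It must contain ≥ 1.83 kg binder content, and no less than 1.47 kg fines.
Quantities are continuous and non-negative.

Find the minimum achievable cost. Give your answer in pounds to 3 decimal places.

£0.247

Treat it as an LP. Let x1 = kg of GGBS, x2 = kg of silica fume, x3 = kg of recycled aggregate, x4 = kg of river sand, x5 = kg of crushed granite.
Minimize 0.135x1 + 0.702x2 + 0.017x3 + 0.027x4 + 0.029x5 s.t.:
  1x1 + 1x2 ≥ 1.83   (binder content)
  1x1 + 1x2 + 0.06x3 + 0.03x4 + 0.02x5 ≥ 1.47   (fines)
  x1, x2, x3, x4, x5 ≥ 0.
The cheapest feasible vertex uses only GGBS; silica fume, recycled aggregate, river sand, crushed granite are not used. There the binder content constraint is tight.
Solving gives x1 = 1.83.
Cost = 0.135·1.83 = 0.24705.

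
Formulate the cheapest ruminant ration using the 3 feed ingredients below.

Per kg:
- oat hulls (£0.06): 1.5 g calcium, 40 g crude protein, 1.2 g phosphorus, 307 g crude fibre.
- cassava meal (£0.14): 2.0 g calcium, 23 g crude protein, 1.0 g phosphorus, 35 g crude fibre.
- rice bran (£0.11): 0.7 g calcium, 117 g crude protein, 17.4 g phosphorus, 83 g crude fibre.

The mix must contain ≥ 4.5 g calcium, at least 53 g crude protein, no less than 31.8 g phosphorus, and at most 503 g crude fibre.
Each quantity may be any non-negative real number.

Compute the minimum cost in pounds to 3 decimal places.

£0.370

Treat it as an LP. Let x1 = kg of oat hulls, x2 = kg of cassava meal, x3 = kg of rice bran.
min 0.06x1 + 0.14x2 + 0.11x3 with:
  1.5x1 + 2x2 + 0.7x3 ≥ 4.5   (calcium)
  40x1 + 23x2 + 117x3 ≥ 53   (crude protein)
  1.2x1 + 1x2 + 17.4x3 ≥ 31.8   (phosphorus)
  307x1 + 35x2 + 83x3 ≤ 503   (crude fibre)
  x1, x2, x3 ≥ 0.
The optimal mix uses every input. The calcium, phosphorus, crude fibre requirements are met with equality.
Solving gives x1 = 1.082, x2 = 0.8422, x3 = 1.705.
Objective = 0.06·1.082 + 0.14·0.8422 + 0.11·1.705 = 0.37038.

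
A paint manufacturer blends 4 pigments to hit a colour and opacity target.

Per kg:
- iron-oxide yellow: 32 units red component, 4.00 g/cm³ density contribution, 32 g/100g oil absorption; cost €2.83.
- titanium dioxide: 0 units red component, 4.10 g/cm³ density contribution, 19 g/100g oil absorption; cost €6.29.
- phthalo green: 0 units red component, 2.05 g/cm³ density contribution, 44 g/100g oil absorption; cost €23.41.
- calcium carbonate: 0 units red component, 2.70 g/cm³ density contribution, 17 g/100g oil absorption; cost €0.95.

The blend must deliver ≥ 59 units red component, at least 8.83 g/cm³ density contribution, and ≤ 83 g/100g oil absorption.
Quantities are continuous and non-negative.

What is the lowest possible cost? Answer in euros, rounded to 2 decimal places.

€5.73

Let x1 = kg of iron-oxide yellow, x2 = kg of titanium dioxide, x3 = kg of phthalo green, x4 = kg of calcium carbonate.
Minimise 2.83x1 + 6.29x2 + 23.41x3 + 0.95x4 s.t.:
  32x1 ≥ 59   (red component)
  4x1 + 4.1x2 + 2.05x3 + 2.7x4 ≥ 8.83   (density contribution)
  32x1 + 19x2 + 44x3 + 17x4 ≤ 83   (oil absorption)
  x1, x2, x3, x4 ≥ 0.
The minimum-cost mix takes nothing from titanium dioxide, phthalo green — only iron-oxide yellow, calcium carbonate. There the red component and density contribution constraints are tight.
So iron-oxide yellow = 1.844 kg, calcium carbonate = 0.5389 kg.
Total cost: 2.83·1.844 + 0.95·0.5389 = 5.7305.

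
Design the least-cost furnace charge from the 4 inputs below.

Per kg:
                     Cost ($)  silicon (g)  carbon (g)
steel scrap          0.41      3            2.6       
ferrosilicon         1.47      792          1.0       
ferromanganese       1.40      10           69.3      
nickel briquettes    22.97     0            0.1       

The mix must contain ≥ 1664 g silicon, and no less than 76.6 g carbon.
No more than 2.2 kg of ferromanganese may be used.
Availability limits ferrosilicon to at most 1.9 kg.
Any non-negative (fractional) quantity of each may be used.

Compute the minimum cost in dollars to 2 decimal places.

$24.55

Treat it as an LP. Let x1 = kg of steel scrap, x2 = kg of ferrosilicon, x3 = kg of ferromanganese, x4 = kg of nickel briquettes.
min 0.41x1 + 1.47x2 + 1.4x3 + 22.97x4 subject to:
  3x1 + 792x2 + 10x3 ≥ 1664   (silicon)
  2.6x1 + 1x2 + 69.3x3 + 0.1x4 ≥ 76.6   (carbon)
  x3 ≤ 2.2
  x2 ≤ 1.9
  x1, x2, x3, x4 ≥ 0.
The cheapest feasible vertex uses only steel scrap, ferrosilicon; ferromanganese, nickel briquettes are not used. There the silicon and the ferrosilicon cap constraints are tight.
Optimal quantities: steel scrap = 53.07 kg, ferrosilicon = 1.9 kg.
Objective = 0.41·53.07 + 1.47·1.9 = 24.5517.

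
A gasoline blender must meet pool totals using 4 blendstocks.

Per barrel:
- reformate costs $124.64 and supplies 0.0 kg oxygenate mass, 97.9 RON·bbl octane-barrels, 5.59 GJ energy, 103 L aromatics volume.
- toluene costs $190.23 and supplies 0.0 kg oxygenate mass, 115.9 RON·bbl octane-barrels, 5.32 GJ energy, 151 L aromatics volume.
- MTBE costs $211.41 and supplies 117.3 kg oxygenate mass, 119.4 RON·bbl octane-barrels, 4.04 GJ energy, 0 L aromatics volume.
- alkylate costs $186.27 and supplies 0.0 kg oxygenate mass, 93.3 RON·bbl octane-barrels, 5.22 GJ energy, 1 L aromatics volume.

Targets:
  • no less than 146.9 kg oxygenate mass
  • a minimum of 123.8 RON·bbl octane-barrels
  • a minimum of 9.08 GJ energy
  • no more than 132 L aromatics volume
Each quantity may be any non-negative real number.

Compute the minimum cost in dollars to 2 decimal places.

Set it up as a linear program. Let x1 = barrels of reformate, x2 = barrels of toluene, x3 = barrels of MTBE, x4 = barrels of alkylate.
Minimize 124.64x1 + 190.23x2 + 211.41x3 + 186.27x4 subject to:
  117.3x3 ≥ 146.9   (oxygenate mass)
  97.9x1 + 115.9x2 + 119.4x3 + 93.3x4 ≥ 123.8   (octane-barrels)
  5.59x1 + 5.32x2 + 4.04x3 + 5.22x4 ≥ 9.08   (energy)
  103x1 + 151x2 + 1x4 ≤ 132   (aromatics volume)
  x1, x2, x3, x4 ≥ 0.
The cheapest feasible vertex uses only reformate, MTBE; toluene, alkylate are not used. Binding constraints: oxygenate mass and energy.
So reformate = 0.719236 barrels, MTBE = 1.25234 barrels.
Total cost: 124.64·0.719236 + 211.41·1.25234 = 354.4028.

$354.40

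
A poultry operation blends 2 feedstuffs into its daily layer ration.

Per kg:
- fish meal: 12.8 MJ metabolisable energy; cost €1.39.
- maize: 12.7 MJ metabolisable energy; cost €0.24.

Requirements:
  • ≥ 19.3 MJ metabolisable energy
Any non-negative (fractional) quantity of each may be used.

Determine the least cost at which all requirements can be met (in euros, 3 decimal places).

Let x1 = kg of fish meal, x2 = kg of maize.
Minimize 1.39x1 + 0.24x2 subject to:
  12.8x1 + 12.7x2 ≥ 19.3   (metabolisable energy)
  x1, x2 ≥ 0.
At the optimum only maize is positive (fish meal = 0). Binding constraint: metabolisable energy.
That vertex is x2 = 1.52.
Total cost: 0.24·1.52 = 0.36480.

€0.365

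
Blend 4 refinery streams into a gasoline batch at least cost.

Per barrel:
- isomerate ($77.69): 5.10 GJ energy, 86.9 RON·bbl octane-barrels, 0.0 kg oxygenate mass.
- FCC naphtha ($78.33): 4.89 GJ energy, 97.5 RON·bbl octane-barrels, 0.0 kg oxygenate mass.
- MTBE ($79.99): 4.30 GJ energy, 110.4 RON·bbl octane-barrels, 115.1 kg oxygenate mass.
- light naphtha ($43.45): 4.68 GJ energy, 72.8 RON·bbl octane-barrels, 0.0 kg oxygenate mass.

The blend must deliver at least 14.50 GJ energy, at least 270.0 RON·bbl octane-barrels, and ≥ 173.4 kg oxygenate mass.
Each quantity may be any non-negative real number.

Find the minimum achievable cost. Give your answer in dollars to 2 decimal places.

$194.98

Set it up as a linear program. Let x1 = barrels of isomerate, x2 = barrels of FCC naphtha, x3 = barrels of MTBE, x4 = barrels of light naphtha.
Minimise 77.69x1 + 78.33x2 + 79.99x3 + 43.45x4 subject to:
  5.1x1 + 4.89x2 + 4.3x3 + 4.68x4 ≥ 14.5   (energy)
  86.9x1 + 97.5x2 + 110.4x3 + 72.8x4 ≥ 270   (octane-barrels)
  115.1x3 ≥ 173.4   (oxygenate mass)
  x1, x2, x3, x4 ≥ 0.
The minimum-cost mix takes nothing from isomerate, FCC naphtha — only MTBE, light naphtha. The energy and oxygenate mass requirements are met with equality.
So MTBE = 1.5065 barrels, light naphtha = 1.7141 barrels.
Cost = 79.99·1.5065 + 43.45·1.7141 = 194.9826.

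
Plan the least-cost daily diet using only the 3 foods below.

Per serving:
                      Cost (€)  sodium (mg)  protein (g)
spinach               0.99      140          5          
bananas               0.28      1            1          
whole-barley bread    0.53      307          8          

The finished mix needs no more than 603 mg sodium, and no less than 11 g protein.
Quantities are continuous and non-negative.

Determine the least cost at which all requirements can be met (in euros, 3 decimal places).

Treat it as an LP. Let x1 = servings of spinach, x2 = servings of bananas, x3 = servings of whole-barley bread.
Minimise 0.99x1 + 0.28x2 + 0.53x3 with:
  140x1 + 1x2 + 307x3 ≤ 603   (sodium)
  5x1 + 1x2 + 8x3 ≥ 11   (protein)
  x1, x2, x3 ≥ 0.
The cheapest feasible vertex uses only whole-barley bread; spinach, bananas are not used. Binding constraint: protein.
So whole-barley bread = 1.375 servings.
Objective = 0.53·1.375 = 0.72875.

€0.729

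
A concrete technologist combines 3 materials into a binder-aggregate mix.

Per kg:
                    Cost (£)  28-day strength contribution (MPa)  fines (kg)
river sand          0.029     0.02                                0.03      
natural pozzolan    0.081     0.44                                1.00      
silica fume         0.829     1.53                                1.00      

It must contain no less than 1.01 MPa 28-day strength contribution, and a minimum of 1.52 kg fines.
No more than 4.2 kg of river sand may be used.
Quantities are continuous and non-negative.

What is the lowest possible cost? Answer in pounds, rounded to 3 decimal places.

This is a linear program. Let x1 = kg of river sand, x2 = kg of natural pozzolan, x3 = kg of silica fume.
Minimize 0.029x1 + 0.081x2 + 0.829x3 s.t.:
  0.02x1 + 0.44x2 + 1.53x3 ≥ 1.01   (28-day strength contribution)
  0.03x1 + 1x2 + 1x3 ≥ 1.52   (fines)
  x1 ≤ 4.2
  x1, x2, x3 ≥ 0.
The cheapest feasible vertex uses only natural pozzolan; river sand, silica fume are not used. There the 28-day strength contribution constraint is tight.
Solving gives x2 = 2.295.
Total cost: 0.081·2.295 = 0.18590.

£0.186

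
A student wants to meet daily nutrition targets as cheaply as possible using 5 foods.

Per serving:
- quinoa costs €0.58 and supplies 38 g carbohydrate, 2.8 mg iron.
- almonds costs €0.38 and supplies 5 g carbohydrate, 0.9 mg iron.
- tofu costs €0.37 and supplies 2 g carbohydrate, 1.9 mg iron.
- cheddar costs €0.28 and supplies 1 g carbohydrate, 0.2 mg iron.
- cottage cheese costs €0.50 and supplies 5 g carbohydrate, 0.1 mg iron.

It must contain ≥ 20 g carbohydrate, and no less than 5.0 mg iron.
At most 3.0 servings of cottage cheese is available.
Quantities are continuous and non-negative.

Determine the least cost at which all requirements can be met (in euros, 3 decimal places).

Let x1 = servings of quinoa, x2 = servings of almonds, x3 = servings of tofu, x4 = servings of cheddar, x5 = servings of cottage cheese.
Minimise 0.58x1 + 0.38x2 + 0.37x3 + 0.28x4 + 0.5x5 with:
  38x1 + 5x2 + 2x3 + 1x4 + 5x5 ≥ 20   (carbohydrate)
  2.8x1 + 0.9x2 + 1.9x3 + 0.2x4 + 0.1x5 ≥ 5   (iron)
  x5 ≤ 3
  x1, x2, x3, x4, x5 ≥ 0.
The cheapest feasible vertex uses only quinoa, tofu; almonds, cheddar, cottage cheese are not used. Binding constraints: carbohydrate and iron.
That vertex is x1 = 0.4204, x3 = 2.012.
Objective = 0.58·0.4204 + 0.37·2.012 = 0.98827.

€0.988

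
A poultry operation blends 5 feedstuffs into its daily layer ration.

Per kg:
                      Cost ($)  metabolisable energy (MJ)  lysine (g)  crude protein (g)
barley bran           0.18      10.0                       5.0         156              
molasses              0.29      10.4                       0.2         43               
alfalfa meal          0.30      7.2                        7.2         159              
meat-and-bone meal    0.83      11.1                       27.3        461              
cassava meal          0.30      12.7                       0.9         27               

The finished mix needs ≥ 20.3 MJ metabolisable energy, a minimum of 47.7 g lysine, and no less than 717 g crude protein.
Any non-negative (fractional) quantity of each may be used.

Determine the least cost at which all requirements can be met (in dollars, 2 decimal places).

This is a linear program. Let x1 = kg of barley bran, x2 = kg of molasses, x3 = kg of alfalfa meal, x4 = kg of meat-and-bone meal, x5 = kg of cassava meal.
min 0.18x1 + 0.29x2 + 0.3x3 + 0.83x4 + 0.3x5 with:
  10x1 + 10.4x2 + 7.2x3 + 11.1x4 + 12.7x5 ≥ 20.3   (metabolisable energy)
  5x1 + 0.2x2 + 7.2x3 + 27.3x4 + 0.9x5 ≥ 47.7   (lysine)
  156x1 + 43x2 + 159x3 + 461x4 + 27x5 ≥ 717   (crude protein)
  x1, x2, x3, x4, x5 ≥ 0.
The cheapest feasible vertex uses only barley bran, meat-and-bone meal; molasses, alfalfa meal, cassava meal are not used. The metabolisable energy and lysine requirements are met with equality.
So barley bran = 0.1137 kg, meat-and-bone meal = 1.726 kg.
Total cost: 0.18·0.1137 + 0.83·1.726 = 1.4530.

$1.45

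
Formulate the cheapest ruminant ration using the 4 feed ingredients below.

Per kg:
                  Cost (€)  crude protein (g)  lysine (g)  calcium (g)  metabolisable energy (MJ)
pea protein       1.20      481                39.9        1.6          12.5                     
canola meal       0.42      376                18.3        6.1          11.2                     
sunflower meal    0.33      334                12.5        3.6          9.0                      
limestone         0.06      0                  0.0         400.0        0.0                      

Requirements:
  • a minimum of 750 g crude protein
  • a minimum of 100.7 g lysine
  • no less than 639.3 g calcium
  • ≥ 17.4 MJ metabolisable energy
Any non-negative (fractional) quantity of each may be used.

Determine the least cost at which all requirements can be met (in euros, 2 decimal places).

€2.40

This is a linear program. Let x1 = kg of pea protein, x2 = kg of canola meal, x3 = kg of sunflower meal, x4 = kg of limestone.
min 1.2x1 + 0.42x2 + 0.33x3 + 0.06x4 with:
  481x1 + 376x2 + 334x3 ≥ 750   (crude protein)
  39.9x1 + 18.3x2 + 12.5x3 ≥ 100.7   (lysine)
  1.6x1 + 6.1x2 + 3.6x3 + 400x4 ≥ 639.3   (calcium)
  12.5x1 + 11.2x2 + 9x3 ≥ 17.4   (metabolisable energy)
  x1, x2, x3, x4 ≥ 0.
The optimal basis is {canola meal, limestone}; pea protein, sunflower meal drop out. The lysine and calcium requirements are met with equality.
That vertex is x2 = 5.503, x4 = 1.514.
Total cost: 0.42·5.503 + 0.06·1.514 = 2.4021.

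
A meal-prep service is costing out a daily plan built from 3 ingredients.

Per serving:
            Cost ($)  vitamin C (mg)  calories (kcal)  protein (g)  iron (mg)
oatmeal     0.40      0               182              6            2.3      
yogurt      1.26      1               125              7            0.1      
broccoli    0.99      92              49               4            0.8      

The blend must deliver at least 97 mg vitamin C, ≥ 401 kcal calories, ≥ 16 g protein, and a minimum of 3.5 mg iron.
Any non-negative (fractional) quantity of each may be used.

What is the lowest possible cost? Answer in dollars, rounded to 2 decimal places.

$1.83

Treat it as an LP. Let x1 = servings of oatmeal, x2 = servings of yogurt, x3 = servings of broccoli.
Minimise 0.4x1 + 1.26x2 + 0.99x3 with:
  1x2 + 92x3 ≥ 97   (vitamin C)
  182x1 + 125x2 + 49x3 ≥ 401   (calories)
  6x1 + 7x2 + 4x3 ≥ 16   (protein)
  2.3x1 + 0.1x2 + 0.8x3 ≥ 3.5   (iron)
  x1, x2, x3 ≥ 0.
At the optimum only oatmeal, broccoli are positive (yogurt = 0). There the vitamin C and protein constraints are tight.
So oatmeal = 1.964 servings, broccoli = 1.054 servings.
Cost = 0.4·1.964 + 0.99·1.054 = 1.8291.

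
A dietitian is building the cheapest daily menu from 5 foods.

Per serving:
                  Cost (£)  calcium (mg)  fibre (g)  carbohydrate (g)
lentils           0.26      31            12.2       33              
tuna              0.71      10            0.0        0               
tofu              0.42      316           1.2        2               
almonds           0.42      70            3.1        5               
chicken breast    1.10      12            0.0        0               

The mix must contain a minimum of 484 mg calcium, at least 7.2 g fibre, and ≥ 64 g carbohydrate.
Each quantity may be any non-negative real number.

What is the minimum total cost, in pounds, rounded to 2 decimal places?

Treat it as an LP. Let x1 = servings of lentils, x2 = servings of tuna, x3 = servings of tofu, x4 = servings of almonds, x5 = servings of chicken breast.
min 0.26x1 + 0.71x2 + 0.42x3 + 0.42x4 + 1.1x5 s.t.:
  31x1 + 10x2 + 316x3 + 70x4 + 12x5 ≥ 484   (calcium)
  12.2x1 + 1.2x3 + 3.1x4 ≥ 7.2   (fibre)
  33x1 + 2x3 + 5x4 ≥ 64   (carbohydrate)
  x1, x2, x3, x4, x5 ≥ 0.
At the optimum only lentils, tofu are positive (tuna, almonds, chicken breast = 0). There the calcium and carbohydrate constraints are tight.
That vertex is x1 = 1.858, x3 = 1.349.
Hence cost = 0.26·1.858 + 0.42·1.349 = £1.0497.

£1.05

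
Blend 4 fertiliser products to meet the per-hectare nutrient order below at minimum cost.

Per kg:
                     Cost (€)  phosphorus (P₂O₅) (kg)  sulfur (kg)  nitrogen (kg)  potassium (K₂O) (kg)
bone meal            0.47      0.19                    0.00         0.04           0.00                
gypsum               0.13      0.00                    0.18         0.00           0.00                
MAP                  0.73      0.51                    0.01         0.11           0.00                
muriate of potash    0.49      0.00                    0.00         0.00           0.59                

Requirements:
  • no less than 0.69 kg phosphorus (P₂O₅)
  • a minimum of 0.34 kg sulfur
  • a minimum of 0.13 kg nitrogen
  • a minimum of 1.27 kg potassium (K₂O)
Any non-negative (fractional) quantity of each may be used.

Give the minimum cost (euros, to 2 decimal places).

This is a linear program. Let x1 = kg of bone meal, x2 = kg of gypsum, x3 = kg of MAP, x4 = kg of muriate of potash.
min 0.47x1 + 0.13x2 + 0.73x3 + 0.49x4 with:
  0.19x1 + 0.51x3 ≥ 0.69   (phosphorus (P₂O₅))
  0.18x2 + 0.01x3 ≥ 0.34   (sulfur)
  0.04x1 + 0.11x3 ≥ 0.13   (nitrogen)
  0.59x4 ≥ 1.27   (potassium (K₂O))
  x1, x2, x3, x4 ≥ 0.
The optimal basis is {gypsum, MAP, muriate of potash}; bone meal drops out. The phosphorus (P₂O₅), sulfur, potassium (K₂O) requirements are met with equality.
Solving gives x2 = 1.814, x3 = 1.353, x4 = 2.153.
Total cost: 0.13·1.814 + 0.73·1.353 + 0.49·2.153 = 2.2785.

€2.28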